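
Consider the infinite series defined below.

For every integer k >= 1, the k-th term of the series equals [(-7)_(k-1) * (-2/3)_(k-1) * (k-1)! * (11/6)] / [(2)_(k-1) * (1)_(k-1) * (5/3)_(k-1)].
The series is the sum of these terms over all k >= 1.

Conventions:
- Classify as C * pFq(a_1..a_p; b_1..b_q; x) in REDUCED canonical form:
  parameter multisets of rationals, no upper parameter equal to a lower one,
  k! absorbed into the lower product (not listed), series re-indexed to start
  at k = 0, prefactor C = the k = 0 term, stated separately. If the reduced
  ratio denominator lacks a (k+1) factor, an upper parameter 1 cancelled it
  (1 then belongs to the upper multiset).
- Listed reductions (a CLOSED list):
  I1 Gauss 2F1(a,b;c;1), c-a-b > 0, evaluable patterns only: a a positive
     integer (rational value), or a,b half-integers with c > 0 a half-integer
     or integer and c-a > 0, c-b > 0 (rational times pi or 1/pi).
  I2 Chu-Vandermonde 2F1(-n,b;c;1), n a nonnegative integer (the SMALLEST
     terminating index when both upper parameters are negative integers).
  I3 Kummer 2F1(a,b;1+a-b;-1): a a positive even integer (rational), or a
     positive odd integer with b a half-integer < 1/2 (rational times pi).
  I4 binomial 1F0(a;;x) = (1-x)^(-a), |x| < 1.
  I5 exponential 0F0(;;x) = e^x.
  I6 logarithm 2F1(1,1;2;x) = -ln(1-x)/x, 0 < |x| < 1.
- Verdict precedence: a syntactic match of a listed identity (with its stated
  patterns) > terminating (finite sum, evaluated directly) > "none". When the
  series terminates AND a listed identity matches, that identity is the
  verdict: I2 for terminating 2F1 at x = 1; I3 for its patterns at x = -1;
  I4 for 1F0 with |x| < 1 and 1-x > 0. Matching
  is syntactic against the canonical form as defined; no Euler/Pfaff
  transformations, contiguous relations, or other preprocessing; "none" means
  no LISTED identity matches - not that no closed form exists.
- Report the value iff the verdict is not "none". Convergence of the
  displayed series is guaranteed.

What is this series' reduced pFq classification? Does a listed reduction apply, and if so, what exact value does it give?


The tell: t_0 being 11/6, (1)_k (C = 11/6) is k! itself.
Step ratio: r(k) = 1 * (k-7) (k-2/3) (k+1) / [(k+5/3) (k+2) (k+1)] - poly over poly, x = 1 from leading terms; C = 11/6 at k = 0.

At argument 1: a 3F2 with upper {-7, -2/3, 1}, lower {5/3, 2}, scaled by C = 11/6. Verdict: terminating - upper -7 stops the sum at k = 7; the 8 terms are added exactly. Exact value: 61963/15640.


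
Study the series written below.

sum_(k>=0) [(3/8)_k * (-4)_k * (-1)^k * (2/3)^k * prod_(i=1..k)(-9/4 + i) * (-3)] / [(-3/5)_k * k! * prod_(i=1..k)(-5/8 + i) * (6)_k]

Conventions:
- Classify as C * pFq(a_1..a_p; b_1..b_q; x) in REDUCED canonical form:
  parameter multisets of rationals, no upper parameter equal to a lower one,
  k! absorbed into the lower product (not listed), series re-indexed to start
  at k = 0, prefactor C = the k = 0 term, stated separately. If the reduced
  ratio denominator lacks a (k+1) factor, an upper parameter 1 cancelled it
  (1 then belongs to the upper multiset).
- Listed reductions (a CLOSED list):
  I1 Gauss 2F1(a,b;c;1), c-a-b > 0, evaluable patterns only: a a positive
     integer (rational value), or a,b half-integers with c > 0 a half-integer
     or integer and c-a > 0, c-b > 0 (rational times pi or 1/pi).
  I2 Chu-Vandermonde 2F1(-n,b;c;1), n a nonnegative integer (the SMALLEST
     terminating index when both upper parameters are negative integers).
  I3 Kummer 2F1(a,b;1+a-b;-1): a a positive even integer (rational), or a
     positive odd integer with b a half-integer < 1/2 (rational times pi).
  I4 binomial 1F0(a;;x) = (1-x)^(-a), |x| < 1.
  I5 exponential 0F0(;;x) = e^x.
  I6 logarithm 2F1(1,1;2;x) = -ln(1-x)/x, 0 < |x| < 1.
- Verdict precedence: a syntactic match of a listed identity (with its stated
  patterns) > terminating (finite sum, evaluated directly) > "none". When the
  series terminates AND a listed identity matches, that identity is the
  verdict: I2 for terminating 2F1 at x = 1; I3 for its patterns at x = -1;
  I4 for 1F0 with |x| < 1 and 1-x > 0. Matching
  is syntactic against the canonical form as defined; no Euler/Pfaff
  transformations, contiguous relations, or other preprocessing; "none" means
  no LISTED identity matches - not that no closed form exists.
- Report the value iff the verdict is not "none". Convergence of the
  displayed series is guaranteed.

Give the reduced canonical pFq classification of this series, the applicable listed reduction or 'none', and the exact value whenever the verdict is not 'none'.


At argument -2/3: a 2F2 with upper {-4, -5/4}, lower {-3/5, 6}, scaled by C = -3. Verdict: terminating - no listed pattern fits, but -4 in the upper list cuts the series at k = 4; direct evaluation. Value: -1211973997/219469824.

Key observation: from the first term -3: the (-1)^k factor (C = -3, x = -2/3) folds into the argument's sign.
Ratio: r(k) = (-2/3) * (k-4) (k-5/4) / [(k-3/5) (k+6) (k+1)] - rational in k, leading ratio (-2/3); with t_0 = -3, classification follows.


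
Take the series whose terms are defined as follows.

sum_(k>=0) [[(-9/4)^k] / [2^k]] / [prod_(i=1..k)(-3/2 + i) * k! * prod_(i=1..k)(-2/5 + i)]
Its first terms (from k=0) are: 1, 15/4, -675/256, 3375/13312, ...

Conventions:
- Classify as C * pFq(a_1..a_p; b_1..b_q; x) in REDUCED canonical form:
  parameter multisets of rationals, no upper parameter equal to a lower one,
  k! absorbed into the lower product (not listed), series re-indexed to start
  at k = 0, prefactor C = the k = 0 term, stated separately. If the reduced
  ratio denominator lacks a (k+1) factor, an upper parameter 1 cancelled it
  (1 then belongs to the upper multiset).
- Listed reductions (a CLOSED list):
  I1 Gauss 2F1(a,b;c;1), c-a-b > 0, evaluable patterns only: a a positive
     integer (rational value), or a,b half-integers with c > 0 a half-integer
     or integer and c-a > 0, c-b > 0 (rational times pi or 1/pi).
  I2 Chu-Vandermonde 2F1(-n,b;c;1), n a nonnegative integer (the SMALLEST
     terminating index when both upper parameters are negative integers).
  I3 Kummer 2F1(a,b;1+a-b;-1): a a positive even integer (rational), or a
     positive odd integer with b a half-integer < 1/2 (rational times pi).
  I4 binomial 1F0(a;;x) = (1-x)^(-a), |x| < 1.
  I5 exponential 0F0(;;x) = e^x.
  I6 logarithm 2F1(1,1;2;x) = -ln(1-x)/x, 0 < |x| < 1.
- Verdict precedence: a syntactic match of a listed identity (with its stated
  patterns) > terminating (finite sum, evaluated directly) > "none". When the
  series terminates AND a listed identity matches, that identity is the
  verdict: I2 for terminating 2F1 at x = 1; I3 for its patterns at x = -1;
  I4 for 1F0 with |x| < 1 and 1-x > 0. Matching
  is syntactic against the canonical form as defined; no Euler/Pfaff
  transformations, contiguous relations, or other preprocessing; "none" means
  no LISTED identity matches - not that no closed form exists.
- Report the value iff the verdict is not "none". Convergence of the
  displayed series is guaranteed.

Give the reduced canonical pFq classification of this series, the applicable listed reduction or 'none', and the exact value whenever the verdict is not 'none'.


This is 1 * 0F2(-; -1/2, 3/5; -9/8) in reduced canonical form. Verdict: no listed reduction: x = -9/8 and upper {-} fail every I1-I6 pattern.

Key step: from the first term 1: the lower running product (C = 1) is a rising factorial.
Step ratio: r(k) = (-9/8) * 1 / [(k-1/2) (k+3/5) (k+1)] - rational; roots negated = parameters, x = (-9/8), C = 1.


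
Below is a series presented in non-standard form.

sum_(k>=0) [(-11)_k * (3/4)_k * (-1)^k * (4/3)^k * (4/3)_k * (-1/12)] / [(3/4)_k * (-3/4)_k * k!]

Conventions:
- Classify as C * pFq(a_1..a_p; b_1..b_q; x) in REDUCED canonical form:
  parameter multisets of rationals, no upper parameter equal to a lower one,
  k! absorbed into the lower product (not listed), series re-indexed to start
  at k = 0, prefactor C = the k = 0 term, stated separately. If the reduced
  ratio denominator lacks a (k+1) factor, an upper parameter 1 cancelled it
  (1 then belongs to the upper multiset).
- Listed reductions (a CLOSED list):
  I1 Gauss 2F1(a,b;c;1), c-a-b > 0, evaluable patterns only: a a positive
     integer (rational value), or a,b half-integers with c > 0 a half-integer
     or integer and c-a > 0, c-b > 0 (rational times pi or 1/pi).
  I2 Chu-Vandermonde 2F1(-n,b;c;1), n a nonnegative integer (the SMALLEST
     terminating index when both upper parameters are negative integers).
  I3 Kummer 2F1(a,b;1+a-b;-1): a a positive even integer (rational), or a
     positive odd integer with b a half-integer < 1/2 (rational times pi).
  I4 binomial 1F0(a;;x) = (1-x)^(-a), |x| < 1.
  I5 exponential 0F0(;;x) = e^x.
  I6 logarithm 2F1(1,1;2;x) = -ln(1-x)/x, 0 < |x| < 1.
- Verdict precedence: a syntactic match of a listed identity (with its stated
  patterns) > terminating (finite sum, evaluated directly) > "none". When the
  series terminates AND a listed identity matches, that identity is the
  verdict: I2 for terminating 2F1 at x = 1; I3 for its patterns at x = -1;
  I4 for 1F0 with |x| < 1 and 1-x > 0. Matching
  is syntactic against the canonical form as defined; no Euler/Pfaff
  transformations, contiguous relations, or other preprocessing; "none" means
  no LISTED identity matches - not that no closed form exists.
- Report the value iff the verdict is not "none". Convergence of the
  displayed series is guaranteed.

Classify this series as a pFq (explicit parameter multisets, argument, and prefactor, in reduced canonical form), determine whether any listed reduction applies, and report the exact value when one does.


At argument -4/3: a 2F1 with upper {-11, 4/3}, lower {-3/4}, scaled by C = -1/12. Verdict: terminating at k = 11: the factor (-11)_k kills every later term; summing the 12 survivors is exact. Value: 387628974434081517531973/1669182284683774404.

Key observation: from the first term -1/12: the parameter 3/4 appears in both the upper and lower lists and cancels.
Adjacent-term ratio: r(k) = (-4/3) * (k-11) (k+4/3) / [(k-3/4) (k+1)] - poly over poly, x = (-4/3) from leading terms; C = -1/12 at k = 0.


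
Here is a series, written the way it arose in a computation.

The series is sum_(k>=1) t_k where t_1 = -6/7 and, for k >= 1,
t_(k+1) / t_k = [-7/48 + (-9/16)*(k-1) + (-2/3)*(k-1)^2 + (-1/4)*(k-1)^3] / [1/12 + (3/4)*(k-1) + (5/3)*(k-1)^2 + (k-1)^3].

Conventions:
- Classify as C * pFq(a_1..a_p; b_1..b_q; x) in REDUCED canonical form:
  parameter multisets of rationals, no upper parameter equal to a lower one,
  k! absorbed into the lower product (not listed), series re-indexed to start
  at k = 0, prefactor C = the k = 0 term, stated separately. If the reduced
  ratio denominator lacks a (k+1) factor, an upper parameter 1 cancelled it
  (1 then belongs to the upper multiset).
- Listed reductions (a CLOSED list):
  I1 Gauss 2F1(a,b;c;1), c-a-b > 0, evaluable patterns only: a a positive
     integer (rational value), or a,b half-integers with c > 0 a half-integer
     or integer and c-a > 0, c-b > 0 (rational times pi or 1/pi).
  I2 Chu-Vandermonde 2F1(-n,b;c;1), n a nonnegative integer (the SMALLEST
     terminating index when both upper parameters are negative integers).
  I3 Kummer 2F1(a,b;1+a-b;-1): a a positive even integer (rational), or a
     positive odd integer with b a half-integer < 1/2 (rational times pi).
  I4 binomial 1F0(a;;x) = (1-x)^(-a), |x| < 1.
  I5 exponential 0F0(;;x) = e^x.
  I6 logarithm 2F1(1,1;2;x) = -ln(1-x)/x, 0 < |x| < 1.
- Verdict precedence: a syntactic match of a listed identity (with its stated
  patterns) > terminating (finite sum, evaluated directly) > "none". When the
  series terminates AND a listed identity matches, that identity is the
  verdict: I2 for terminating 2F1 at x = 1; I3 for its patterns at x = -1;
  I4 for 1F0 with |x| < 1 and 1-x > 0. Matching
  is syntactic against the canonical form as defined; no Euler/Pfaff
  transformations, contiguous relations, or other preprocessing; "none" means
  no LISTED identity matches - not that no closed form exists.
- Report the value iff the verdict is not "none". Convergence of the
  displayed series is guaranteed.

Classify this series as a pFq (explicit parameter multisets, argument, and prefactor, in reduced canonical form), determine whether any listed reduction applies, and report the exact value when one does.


The series (x = -1/4) is 2F1: upper {1, 7/6}, lower {1/6}, prefactor -6/7. Verdict: none - at argument -1/4 the multisets {1, 7/6} ; {1/6} match no listed identity.

First insight: t_0 = -6/7 here, and the ratio is unreduced: k + 1/2 divides both sides (C = -6/7, x = -1/4).
Term ratio: r(k) = (-1/4) * (k+1) (k+7/6) / [(k+1/6) (k+1)] - rational; roots negated = parameters, x = (-1/4), C = -6/7.


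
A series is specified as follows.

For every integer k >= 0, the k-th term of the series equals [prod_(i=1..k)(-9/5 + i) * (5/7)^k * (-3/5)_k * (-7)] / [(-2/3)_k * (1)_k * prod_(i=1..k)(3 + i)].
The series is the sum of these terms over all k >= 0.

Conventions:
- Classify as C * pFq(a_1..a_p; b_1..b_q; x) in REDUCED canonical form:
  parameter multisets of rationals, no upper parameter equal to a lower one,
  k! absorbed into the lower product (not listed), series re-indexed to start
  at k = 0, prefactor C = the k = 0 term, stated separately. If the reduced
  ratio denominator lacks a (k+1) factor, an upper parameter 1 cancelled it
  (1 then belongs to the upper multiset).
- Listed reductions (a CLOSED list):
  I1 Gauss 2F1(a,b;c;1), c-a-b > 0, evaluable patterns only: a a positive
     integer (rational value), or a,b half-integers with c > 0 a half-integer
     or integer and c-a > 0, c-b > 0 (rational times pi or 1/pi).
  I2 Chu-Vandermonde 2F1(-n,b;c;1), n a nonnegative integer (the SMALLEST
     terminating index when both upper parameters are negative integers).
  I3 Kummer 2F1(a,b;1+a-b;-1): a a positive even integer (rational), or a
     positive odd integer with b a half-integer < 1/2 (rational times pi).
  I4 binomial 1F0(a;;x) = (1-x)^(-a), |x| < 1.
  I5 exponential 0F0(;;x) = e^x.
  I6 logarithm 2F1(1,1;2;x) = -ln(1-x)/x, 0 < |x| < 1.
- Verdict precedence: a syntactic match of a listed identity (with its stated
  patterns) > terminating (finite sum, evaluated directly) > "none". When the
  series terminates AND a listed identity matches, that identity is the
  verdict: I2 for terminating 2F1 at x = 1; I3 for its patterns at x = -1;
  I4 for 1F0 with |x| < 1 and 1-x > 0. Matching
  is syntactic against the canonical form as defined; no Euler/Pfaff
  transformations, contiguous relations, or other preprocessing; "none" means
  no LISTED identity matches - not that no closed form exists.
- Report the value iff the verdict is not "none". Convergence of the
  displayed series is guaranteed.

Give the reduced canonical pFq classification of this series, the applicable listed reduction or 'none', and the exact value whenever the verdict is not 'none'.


Canonical form: C = -7 times 2F2 with upper {-4/5, -3/5}, lower {-2/3, 4}, x = 5/7. Verdict: none here - no I1-I6 shape fits x = 5/7 with lower {-2/3, 4}.

Key observation: t_0 = -7 here, and (1)_k (C = -7, x = 5/7) is k! itself.
Ratio: r(k) = (5/7) * (k-4/5) (k-3/5) / [(k-2/3) (k+4) (k+1)] - rational in k, leading ratio (5/7); with t_0 = -7, classification follows.


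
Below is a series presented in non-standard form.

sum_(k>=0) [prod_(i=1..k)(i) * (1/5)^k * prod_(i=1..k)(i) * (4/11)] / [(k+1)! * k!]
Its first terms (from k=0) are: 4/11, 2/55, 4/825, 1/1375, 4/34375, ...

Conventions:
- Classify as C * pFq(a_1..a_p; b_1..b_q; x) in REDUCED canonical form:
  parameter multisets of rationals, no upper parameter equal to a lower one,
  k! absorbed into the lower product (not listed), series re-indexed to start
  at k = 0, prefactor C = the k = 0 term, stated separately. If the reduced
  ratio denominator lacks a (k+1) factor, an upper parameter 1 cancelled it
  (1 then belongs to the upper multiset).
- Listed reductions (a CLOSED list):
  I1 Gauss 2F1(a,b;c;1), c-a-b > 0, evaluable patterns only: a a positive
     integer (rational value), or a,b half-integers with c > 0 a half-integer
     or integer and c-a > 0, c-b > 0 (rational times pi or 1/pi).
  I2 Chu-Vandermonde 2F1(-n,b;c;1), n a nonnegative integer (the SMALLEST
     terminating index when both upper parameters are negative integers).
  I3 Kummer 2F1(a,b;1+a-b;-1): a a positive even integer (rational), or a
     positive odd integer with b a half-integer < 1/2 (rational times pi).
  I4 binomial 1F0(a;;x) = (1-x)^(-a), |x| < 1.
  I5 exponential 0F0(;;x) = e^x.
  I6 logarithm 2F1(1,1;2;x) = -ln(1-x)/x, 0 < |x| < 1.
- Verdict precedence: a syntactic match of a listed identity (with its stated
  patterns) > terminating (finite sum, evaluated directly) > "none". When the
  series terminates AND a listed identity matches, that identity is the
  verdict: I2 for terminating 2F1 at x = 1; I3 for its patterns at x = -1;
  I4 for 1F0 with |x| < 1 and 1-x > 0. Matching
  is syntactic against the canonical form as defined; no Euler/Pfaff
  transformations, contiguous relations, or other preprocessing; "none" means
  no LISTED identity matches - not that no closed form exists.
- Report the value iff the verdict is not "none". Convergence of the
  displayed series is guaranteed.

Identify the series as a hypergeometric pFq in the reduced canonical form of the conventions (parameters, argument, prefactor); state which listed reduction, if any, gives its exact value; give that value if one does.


x = 1/5 here; the reduced form reads 2F1, upper {1, 1}, lower {2}, C = 4/11. Verdict: the logarithmic series (I6) fires (the logarithm: parameters (1,1;2), x = 1/5). Hence: (-20/11) * ln(4/5).

Key observation: t_0 = 4/11 here, and the running product (C = 4/11, x = 1/5) telescopes to a rising factorial.
Ratio: r(k) = (1/5) * (k+1) (k+1) / [(k+2) (k+1)] - poly over poly, x = (1/5) from leading terms; C = 4/11 at k = 0.


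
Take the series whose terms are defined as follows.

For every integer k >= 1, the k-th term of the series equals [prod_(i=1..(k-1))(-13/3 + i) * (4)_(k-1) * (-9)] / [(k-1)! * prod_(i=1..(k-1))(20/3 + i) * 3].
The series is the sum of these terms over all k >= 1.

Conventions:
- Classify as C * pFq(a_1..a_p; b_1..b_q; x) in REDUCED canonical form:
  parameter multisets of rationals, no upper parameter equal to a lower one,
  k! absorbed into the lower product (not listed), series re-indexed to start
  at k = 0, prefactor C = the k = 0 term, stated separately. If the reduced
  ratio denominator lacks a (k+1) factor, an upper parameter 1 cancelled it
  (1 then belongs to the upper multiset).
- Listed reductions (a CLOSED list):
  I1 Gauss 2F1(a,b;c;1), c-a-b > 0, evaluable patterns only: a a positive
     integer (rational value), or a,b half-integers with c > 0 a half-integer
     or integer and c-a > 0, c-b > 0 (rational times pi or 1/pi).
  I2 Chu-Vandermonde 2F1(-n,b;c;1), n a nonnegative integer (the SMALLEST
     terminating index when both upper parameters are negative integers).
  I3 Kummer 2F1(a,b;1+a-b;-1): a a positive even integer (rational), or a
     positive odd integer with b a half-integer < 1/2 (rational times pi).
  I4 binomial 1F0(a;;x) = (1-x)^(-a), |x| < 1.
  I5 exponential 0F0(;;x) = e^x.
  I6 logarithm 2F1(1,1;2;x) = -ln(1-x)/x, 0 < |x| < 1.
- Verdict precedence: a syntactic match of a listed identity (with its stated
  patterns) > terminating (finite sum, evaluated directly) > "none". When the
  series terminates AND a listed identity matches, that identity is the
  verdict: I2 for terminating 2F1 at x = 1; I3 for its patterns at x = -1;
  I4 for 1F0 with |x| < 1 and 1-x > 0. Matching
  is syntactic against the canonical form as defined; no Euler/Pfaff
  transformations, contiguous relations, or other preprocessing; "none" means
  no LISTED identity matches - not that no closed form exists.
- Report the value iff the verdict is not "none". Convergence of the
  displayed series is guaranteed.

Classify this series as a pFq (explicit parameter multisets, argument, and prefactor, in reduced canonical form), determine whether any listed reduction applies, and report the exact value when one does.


Structural cue: from the first term -3: the running product (C = -3, x = 1) telescopes to a rising factorial.
Ratio: r(k) = 1 * (k-10/3) (k+4) / [(k+23/3) (k+1)] ; factor over Q: parameters, x = 1, and C = -3.

Prefactor -3, argument 1: 2F1 with upper {-10/3, 4} over lower {23/3}. Verdict: Gauss's theorem (I1) matches (x = 1: the Gamma ratio telescopes since c-a-b = 7 > 0 and a = 4 in Z>0). Value: -187/486.


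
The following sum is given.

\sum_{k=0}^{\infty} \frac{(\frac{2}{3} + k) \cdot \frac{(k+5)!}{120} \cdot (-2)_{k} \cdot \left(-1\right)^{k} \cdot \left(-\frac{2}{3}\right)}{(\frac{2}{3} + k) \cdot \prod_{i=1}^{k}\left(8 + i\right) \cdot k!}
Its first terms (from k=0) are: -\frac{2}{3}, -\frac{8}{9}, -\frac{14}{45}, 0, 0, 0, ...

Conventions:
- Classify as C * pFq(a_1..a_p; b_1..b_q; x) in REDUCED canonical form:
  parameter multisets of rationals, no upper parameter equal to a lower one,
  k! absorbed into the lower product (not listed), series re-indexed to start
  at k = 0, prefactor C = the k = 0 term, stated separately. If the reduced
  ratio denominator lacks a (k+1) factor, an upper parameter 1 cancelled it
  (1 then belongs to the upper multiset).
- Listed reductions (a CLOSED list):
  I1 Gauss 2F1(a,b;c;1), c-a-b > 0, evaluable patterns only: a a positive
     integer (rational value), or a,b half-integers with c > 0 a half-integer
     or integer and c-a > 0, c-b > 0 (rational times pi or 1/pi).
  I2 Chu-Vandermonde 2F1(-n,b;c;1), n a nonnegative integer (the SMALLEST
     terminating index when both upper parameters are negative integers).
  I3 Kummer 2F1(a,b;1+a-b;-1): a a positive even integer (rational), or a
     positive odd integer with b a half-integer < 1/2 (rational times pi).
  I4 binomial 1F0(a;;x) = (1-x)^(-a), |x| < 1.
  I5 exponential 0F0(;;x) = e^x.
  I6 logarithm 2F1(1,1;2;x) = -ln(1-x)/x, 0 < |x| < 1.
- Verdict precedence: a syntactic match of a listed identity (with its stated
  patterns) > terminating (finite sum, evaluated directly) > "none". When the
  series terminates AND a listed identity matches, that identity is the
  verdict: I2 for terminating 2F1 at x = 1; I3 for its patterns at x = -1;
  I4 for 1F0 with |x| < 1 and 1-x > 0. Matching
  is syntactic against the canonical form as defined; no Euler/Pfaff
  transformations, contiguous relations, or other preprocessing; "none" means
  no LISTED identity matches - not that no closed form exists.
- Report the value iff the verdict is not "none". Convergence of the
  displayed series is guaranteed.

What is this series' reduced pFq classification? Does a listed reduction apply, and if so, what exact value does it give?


x = -1 here; the reduced form reads 2F1, upper {-2, 6}, lower {9}, C = -\frac{2}{3}. Verdict: this is Kummer (I3) (x = -1; c = 9 equals 1+a-b for upper {-2, 6}: listed pattern). Exact value: -\frac{28}{15}.

Key observation: with t_0 = -\frac{2}{3}, the factorial ratio (prefactor -2/3) (k+a-1)!/(a-1)! is a rising factorial (a)_k.
Consecutive-term ratio: r(k) = -1 * (k-2) (k+6) / [(k+9) (k+1)] - poly over poly, x = -1 from leading terms; C = -\frac{2}{3} at k = 0.


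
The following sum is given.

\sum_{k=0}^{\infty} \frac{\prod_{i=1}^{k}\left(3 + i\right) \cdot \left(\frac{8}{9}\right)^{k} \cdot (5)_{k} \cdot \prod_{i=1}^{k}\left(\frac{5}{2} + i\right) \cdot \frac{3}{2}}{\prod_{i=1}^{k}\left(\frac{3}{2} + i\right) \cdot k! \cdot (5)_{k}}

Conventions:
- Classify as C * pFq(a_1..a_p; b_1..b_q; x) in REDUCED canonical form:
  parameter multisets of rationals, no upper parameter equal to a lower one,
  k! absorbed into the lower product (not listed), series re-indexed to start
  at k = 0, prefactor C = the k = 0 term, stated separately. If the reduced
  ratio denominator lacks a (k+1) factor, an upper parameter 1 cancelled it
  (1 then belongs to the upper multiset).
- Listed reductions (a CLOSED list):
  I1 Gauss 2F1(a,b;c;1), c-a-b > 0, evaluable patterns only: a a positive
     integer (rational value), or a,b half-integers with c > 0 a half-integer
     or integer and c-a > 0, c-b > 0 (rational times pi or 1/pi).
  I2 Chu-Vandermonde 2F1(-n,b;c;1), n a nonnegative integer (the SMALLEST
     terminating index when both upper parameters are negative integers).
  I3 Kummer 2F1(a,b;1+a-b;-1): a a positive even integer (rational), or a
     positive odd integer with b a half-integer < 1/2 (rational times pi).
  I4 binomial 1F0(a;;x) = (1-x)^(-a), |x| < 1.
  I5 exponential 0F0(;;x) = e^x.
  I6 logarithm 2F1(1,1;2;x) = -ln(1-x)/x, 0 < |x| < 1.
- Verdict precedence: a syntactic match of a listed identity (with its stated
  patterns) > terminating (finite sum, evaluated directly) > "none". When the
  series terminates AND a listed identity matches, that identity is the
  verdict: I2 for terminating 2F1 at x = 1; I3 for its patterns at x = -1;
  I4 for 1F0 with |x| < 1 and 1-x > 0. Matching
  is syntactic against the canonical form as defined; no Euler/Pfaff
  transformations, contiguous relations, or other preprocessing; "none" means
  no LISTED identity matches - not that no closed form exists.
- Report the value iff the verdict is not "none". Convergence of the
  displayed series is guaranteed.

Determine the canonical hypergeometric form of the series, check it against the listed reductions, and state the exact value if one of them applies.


This is \frac{3}{2} * 2F1(\frac{7}{2}, 4; \frac{5}{2}; \frac{8}{9}) in reduced canonical form. Verdict: none. A 2F1 with upper {\frac{7}{2}, 4} fits none of I1-I6 at x = \frac{8}{9}; the sum runs forever.

The tell: from the first term \frac{3}{2}: the parameter 5 appears in both the upper and lower lists and cancels.
Step ratio: r(k) = \frac{8}{9} * (k+\frac{7}{2}) (k+4) / [(k+\frac{5}{2}) (k+1)] - rational; roots negated = parameters, x = \frac{8}{9}, C = \frac{3}{2}.


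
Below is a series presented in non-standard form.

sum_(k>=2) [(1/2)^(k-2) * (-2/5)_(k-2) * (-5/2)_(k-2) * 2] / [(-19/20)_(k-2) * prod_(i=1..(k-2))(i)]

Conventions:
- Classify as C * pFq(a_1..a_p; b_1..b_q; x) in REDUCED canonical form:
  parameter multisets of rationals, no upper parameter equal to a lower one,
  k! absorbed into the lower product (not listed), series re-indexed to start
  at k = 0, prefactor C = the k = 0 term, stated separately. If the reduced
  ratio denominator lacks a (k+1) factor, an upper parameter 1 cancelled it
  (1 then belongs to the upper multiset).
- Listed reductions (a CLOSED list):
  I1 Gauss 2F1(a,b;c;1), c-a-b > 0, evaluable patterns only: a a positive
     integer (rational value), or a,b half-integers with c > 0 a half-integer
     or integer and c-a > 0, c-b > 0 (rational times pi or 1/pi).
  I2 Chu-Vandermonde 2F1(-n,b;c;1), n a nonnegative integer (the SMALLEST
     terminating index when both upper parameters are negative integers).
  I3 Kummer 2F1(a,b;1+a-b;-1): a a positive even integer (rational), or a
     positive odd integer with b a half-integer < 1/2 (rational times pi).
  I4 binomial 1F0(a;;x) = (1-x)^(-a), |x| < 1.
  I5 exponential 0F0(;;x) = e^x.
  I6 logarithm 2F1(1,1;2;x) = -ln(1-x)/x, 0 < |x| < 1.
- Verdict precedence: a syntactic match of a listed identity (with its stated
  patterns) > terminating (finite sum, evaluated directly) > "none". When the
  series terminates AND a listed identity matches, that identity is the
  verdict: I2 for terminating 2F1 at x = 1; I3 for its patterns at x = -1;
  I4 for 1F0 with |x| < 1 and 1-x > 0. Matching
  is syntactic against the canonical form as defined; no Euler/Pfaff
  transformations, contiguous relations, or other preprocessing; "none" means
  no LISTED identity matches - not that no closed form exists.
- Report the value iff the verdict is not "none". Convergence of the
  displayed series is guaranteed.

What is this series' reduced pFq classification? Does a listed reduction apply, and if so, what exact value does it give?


Key observation: with t_0 = 2, the product of the first k integers (prefactor 2) is k!.
Term ratio: r(k) = (1/2) * (k-5/2) (k-2/5) / [(k-19/20) (k+1)] - rational in k, leading ratio (1/2); with t_0 = 2, classification follows.

Classification (C = 2): 2F1 with upper {-5/2, -2/5}, lower {-19/20}, argument x = 1/2. Verdict: none here - no I1-I6 shape fits x = 1/2 with lower {-19/20}.


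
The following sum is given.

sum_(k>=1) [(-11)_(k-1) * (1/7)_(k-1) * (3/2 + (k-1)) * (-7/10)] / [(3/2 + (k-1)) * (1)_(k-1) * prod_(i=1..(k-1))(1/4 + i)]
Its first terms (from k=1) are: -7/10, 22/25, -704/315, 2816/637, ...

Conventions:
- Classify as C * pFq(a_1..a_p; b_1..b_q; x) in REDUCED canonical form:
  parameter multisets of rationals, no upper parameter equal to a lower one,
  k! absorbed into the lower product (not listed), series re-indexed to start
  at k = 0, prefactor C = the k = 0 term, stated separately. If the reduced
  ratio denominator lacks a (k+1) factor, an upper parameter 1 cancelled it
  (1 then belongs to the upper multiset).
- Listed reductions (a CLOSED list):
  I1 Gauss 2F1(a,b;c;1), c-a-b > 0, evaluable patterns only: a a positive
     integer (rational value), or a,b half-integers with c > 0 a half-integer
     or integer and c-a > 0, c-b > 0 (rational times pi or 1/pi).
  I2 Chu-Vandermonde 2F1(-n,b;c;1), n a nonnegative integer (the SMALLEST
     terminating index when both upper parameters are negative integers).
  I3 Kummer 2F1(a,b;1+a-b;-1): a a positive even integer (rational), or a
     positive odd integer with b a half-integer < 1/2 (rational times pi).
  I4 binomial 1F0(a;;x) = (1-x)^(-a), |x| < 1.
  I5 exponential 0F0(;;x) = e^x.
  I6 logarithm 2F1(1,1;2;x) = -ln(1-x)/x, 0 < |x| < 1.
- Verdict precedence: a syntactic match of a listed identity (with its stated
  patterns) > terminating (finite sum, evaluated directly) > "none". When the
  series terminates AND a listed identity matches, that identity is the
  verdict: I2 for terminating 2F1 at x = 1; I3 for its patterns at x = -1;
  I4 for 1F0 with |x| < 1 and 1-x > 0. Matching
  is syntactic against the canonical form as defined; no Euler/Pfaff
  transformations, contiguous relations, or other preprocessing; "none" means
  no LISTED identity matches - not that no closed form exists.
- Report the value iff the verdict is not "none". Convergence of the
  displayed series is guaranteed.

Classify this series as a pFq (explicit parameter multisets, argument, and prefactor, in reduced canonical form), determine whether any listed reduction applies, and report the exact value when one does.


Classification (C = -7/10): 2F1 with upper {-11, 1/7}, lower {5/4}, argument x = 1. Verdict: the Chu-Vandermonde identity I2 matches (terminating 2F1 at x = 1 with n = 11, b = 1/7, c = 5/4). Its exact value is -3177758584421977/6749110505544750.

The tell: with t_0 = -7/10, (1)_k (prefactor -7/10) is k! itself.
Ratio: r(k) = 1 * (k-11) (k+1/7) / [(k+5/4) (k+1)] - rational in k, leading ratio 1; with t_0 = -7/10, classification follows.


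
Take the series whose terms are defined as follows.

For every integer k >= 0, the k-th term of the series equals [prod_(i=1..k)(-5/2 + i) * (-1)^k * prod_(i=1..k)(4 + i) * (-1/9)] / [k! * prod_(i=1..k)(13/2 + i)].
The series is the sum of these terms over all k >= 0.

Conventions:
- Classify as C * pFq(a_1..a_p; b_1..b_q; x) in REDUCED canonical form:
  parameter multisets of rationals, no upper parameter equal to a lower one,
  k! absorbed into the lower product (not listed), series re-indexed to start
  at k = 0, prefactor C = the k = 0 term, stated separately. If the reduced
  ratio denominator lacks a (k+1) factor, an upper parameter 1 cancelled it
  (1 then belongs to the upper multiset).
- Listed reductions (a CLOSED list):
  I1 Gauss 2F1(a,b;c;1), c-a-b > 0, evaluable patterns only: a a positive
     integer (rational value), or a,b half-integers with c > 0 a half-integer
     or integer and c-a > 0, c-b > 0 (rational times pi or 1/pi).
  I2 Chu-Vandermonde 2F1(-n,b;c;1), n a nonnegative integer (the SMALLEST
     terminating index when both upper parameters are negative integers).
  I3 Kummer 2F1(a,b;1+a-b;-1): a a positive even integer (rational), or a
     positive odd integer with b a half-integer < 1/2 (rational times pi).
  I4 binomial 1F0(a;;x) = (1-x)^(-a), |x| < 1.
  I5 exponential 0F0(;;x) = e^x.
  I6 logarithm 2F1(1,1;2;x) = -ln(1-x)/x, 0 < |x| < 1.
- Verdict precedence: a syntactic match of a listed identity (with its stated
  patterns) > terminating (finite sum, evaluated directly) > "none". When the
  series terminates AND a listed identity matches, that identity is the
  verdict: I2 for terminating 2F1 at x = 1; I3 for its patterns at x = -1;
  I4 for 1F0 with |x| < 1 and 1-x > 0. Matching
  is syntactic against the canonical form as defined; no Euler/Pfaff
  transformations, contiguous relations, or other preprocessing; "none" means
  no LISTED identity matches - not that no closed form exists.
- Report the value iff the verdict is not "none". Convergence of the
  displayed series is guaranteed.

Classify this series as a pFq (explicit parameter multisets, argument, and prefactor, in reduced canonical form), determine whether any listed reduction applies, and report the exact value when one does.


First insight: t_0 being -1/9, the lower running product (prefactor -1/9) is a rising factorial.
Term ratio: r(k) = (-1) * (k-3/2) (k+5) / [(k+15/2) (k+1)] - poly over poly, x = (-1) from leading terms; C = -1/9 at k = 0.

The series (x = -1) is 2F1: upper {-3/2, 5}, lower {15/2}, prefactor -1/9. Verdict: the Kummer evaluation I3 applies (x = -1; c = 15/2 equals 1+a-b for upper {-3/2, 5}: listed pattern). Value: (-5005/65536) * pi.


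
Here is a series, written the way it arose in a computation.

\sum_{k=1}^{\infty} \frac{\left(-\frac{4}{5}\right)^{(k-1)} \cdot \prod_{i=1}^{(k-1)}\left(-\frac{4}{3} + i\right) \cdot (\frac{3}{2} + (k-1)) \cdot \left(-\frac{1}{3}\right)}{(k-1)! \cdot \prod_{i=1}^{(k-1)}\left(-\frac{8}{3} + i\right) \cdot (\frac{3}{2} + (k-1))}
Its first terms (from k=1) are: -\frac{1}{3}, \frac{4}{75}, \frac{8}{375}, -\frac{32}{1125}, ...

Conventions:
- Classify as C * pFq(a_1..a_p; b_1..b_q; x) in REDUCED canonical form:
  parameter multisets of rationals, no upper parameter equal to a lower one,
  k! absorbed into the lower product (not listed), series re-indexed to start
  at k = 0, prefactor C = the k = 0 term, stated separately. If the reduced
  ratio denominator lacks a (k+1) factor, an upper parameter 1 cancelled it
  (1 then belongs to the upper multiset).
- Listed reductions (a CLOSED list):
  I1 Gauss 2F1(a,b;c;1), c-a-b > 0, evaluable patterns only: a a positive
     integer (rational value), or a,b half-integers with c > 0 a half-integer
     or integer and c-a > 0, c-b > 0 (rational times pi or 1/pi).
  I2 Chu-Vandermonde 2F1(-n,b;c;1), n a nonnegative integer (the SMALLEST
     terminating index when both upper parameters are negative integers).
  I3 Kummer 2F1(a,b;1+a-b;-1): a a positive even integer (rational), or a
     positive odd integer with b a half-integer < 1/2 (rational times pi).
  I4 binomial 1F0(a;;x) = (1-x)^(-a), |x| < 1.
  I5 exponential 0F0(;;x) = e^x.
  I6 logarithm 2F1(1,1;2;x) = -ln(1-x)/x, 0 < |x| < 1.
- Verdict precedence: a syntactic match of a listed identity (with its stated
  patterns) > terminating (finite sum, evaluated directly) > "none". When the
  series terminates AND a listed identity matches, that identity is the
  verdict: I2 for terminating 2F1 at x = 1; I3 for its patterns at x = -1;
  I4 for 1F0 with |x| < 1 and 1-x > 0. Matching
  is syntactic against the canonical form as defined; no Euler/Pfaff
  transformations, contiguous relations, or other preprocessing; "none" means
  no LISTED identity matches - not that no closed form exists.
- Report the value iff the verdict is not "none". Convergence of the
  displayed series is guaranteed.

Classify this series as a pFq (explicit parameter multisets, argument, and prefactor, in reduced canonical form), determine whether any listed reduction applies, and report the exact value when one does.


Classification (C = -\frac{1}{3}): 1F1 with upper {-\frac{1}{3}}, lower {-\frac{5}{3}}, argument x = -\frac{4}{5}. Verdict: no listed reduction: x = -\frac{4}{5} and upper {-\frac{1}{3}} fail every I1-I6 pattern.

Key observation: x = -\frac{4}{5} and the lower running product (C = -1/3, x = -4/5) is a rising factorial.
Adjacent-term ratio: r(k) = -\frac{4}{5} * (k-\frac{1}{3}) / [(k-\frac{5}{3}) (k+1)] - poly over poly, x = -\frac{4}{5} from leading terms; C = -\frac{1}{3} at k = 0.


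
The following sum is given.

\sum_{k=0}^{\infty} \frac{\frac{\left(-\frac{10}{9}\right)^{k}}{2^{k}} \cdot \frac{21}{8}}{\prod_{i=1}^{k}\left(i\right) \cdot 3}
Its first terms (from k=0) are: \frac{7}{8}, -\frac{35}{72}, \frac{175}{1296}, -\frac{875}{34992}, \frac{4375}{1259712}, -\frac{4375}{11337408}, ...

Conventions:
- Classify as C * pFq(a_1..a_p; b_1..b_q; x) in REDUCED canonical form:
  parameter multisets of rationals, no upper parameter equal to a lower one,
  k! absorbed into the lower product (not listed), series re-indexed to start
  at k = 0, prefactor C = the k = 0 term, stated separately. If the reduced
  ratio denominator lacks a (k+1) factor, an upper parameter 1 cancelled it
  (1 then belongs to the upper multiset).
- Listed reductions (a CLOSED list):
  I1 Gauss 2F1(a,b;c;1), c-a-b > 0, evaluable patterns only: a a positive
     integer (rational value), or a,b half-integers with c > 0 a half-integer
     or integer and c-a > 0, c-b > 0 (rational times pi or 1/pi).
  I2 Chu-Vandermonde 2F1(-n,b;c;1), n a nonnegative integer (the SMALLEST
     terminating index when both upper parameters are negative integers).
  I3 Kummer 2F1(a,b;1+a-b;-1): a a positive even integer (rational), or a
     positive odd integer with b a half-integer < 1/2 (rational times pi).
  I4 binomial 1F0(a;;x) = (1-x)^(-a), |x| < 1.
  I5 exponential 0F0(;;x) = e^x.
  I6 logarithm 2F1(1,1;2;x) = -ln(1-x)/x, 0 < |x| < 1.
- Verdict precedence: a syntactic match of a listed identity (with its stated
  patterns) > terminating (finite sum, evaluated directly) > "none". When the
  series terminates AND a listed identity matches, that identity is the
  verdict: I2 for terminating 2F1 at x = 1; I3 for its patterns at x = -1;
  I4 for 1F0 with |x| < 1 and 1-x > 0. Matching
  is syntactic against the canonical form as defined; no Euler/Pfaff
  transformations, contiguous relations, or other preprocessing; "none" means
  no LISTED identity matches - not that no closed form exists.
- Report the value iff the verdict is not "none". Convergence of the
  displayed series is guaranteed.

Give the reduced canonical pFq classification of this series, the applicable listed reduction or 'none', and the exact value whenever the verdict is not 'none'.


The series (x = -\frac{5}{9}) is 0F0: upper {-}, lower {-}, prefactor \frac{7}{8}. Verdict: the exponential series (I5) applies (the 0F0 exponential series at x = -\frac{5}{9}). Hence: \frac{7}{8} \cdot e^{-\frac{5}{9}}.

Structural cue: x = -\frac{5}{9} and the two k-th powers (prefactor 7/8) combine into one argument.
Term ratio: r(k) = -\frac{5}{9} * 1 / [(k+1)] - rational in k. x = -\frac{5}{9}; t_0 = \frac{7}{8}; negate the roots.


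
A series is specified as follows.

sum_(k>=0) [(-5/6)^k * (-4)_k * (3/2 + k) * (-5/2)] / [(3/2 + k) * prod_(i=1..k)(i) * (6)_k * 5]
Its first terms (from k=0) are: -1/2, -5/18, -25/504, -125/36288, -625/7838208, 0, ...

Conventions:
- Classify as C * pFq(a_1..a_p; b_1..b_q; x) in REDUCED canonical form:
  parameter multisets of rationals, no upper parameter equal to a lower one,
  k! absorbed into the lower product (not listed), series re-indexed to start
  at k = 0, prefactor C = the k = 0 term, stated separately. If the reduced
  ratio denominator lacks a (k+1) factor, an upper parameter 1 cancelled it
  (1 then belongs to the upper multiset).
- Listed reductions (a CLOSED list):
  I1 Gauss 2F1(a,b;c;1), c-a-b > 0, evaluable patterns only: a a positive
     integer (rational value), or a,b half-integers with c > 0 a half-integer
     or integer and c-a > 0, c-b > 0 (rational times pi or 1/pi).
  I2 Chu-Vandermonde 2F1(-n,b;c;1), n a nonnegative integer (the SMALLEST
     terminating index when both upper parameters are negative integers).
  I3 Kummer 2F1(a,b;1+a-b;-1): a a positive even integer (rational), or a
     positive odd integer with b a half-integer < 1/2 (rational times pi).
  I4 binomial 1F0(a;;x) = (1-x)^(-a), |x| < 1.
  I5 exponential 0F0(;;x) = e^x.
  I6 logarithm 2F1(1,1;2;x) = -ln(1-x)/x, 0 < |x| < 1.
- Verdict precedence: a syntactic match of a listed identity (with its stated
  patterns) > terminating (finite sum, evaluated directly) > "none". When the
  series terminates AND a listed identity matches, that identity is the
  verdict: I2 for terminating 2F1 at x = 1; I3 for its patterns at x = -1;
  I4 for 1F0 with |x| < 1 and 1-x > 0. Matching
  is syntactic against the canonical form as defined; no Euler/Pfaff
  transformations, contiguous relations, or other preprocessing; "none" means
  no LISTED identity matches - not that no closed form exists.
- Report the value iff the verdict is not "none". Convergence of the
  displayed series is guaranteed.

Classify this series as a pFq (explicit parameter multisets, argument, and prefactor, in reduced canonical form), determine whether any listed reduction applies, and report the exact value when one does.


Classification (C = -1/2): 1F1 with upper {-4}, lower {6}, argument x = -5/6. Verdict: terminating at k = 4: the factor (-4)_k kills every later term; summing the 5 survivors is exact. Hence: -6512809/7838208.

The tell: t_0 being -1/2, the factor k + 3/2 cancels (top and bottom), leaving prefactor -1/2.
Ratio: r(k) = (-5/6) * (k-4) / [(k+6) (k+1)] ; factor over Q: parameters, x = (-5/6), and C = -1/2.
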